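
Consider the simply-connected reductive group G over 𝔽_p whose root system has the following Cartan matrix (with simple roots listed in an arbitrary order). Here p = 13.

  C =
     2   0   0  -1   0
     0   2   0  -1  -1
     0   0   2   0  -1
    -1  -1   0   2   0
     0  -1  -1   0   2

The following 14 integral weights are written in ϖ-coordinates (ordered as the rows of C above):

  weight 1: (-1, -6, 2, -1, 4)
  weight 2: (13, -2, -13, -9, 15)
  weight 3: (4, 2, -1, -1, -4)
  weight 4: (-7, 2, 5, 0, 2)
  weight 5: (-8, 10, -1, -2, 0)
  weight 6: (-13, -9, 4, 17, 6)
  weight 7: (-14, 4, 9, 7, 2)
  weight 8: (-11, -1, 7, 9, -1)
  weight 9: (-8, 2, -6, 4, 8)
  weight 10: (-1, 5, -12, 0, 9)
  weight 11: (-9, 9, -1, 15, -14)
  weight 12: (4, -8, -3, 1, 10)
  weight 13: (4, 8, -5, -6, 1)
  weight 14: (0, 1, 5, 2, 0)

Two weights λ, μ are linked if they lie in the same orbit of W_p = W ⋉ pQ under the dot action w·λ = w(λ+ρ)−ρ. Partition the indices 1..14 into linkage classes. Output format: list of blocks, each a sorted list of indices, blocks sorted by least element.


A_5 Cartan matrix, 5 simple roots permuted; ρ=(1,1,1,1,1).

Each λ_j+ρ reduced to Ā_13; 5-tuples below use C's row order:

  λ_1+ρ ↦ (5, 0, 3, 0, 0);  λ_2+ρ ↦ (1, 1, 1, 2, 4);  λ_3+ρ ↦ (5, 0, 3, 0, 0);  λ_4+ρ ↦ (1, 2, 6, 3, 1);  λ_5+ρ ↦ (1, 3, 0, 7, 1);  λ_6+ρ ↦ (1, 1, 1, 2, 4);  λ_7+ρ ↦ (5, 0, 3, 0, 0);  λ_8+ρ ↦ (5, 0, 3, 0, 0);  λ_9+ρ ↦ (1, 1, 1, 2, 4);  λ_10+ρ ↦ (1, 2, 6, 3, 1);  λ_11+ρ ↦ (5, 0, 3, 0, 0);  λ_12+ρ ↦ (0, 2, 2, 5, 2);  λ_13+ρ ↦ (0, 2, 2, 5, 2);  λ_14+ρ ↦ (1, 2, 6, 3, 1)

The 14 indices split into 5 linkage classes (same alcove rep ⇔ same W_13-dot-orbit):

[[1, 3, 7, 8, 11], [2, 6, 9], [4, 10, 14], [5], [12, 13]]


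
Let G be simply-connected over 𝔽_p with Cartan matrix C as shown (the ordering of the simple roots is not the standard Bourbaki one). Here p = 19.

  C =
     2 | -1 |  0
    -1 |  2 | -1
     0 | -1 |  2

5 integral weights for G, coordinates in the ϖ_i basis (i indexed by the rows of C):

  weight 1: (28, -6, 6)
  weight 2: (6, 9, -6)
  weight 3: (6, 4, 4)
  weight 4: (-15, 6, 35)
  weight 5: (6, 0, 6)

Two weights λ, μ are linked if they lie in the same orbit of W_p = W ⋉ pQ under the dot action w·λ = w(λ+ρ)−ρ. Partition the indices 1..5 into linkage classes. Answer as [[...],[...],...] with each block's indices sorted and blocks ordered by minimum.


C ↔ A_3 under row/col permutation; |W(A_3)| = 24.

Folding the 5 weights λ_j+ρ into Ā_19 (reps in the given 3-coord order):

  1: (7, 5, 5) · 2: (7, 5, 5) · 3: (7, 5, 5) · 4: (7, 5, 5) · 5: (7, 1, 7)

These 5 weights hit 2 W_19-dot-orbits; sizes (4, 1):

[[1, 2, 3, 4], [5]]


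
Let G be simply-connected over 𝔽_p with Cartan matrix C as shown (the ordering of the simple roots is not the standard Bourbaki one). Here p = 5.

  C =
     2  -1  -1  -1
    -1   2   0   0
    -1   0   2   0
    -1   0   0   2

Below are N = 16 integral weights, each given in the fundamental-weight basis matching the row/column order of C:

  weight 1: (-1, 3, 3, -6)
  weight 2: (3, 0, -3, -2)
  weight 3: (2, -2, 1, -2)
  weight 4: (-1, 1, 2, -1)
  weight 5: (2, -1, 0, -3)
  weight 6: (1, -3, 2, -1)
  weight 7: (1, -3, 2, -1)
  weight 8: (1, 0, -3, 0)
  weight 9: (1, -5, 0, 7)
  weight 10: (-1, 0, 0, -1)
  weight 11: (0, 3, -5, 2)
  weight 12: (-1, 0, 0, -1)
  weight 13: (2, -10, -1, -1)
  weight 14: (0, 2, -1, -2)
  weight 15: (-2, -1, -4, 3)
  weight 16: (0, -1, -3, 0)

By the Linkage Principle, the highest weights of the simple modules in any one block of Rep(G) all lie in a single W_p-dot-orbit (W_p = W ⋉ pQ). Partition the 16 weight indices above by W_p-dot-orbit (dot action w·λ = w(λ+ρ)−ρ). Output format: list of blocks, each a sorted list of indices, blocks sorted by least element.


C ↔ D_4 under row/col permutation; |W(D_4)| = 192.

Alcove-folded reps (p=5, 16 weights, presented ϖ-order):

  1: (0, 1, 1, 0) · 2: (0, 1, 2, 1) · 3: (0, 1, 2, 1) · 4: (0, 2, 3, 0) · 5: (1, 0, 1, 2) · 6: (0, 2, 3, 0) · 7: (0, 2, 3, 0) · 8: (0, 1, 2, 1) · 9: (0, 1, 2, 1) · 10: (0, 1, 1, 0) · 11: (0, 1, 1, 0) · 12: (0, 1, 1, 0) · 13: (1, 1, 0, 0) · 14: (0, 3, 0, 1) · 15: (0, 3, 0, 1) · 16: (0, 1, 1, 0)

Grouping the 16 weights by Ā_5-representative: 6 linkage classes.

[[1, 10, 11, 12, 16], [2, 3, 8, 9], [4, 6, 7], [5], [13], [14, 15]]


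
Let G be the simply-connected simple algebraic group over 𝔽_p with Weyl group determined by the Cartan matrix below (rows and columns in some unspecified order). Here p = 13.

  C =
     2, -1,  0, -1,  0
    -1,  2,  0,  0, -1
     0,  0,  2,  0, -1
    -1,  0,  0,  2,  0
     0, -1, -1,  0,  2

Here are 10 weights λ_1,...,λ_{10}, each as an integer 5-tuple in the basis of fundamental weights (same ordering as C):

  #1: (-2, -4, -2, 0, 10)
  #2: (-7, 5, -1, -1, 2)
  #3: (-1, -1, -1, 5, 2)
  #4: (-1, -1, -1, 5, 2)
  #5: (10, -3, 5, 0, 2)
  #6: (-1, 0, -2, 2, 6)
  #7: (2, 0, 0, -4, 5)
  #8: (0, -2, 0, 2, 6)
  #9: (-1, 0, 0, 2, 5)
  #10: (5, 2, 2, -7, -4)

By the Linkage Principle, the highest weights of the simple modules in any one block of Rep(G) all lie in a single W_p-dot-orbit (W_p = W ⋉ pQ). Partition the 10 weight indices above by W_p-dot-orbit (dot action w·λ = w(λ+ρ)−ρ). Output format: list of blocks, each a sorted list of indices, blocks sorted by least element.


C ↔ A_5 under row/col permutation; |W(A_5)| = 720.

Alcove-folded reps (p=13, 10 weights, presented ϖ-order):

    [1] (0, 1, 1, 3, 6)
    [2] (0, 0, 0, 6, 3)
    [3] (0, 0, 0, 6, 3)
    [4] (0, 0, 0, 6, 3)
    [5] (4, 2, 0, 5, 1)
    [6] (0, 1, 1, 3, 6)
    [7] (0, 1, 1, 3, 6)
    [8] (0, 1, 1, 3, 6)
    [9] (0, 1, 1, 3, 6)
    [10] (0, 0, 0, 6, 3)

Partition of {1..10} into 3 W_13-dot-orbits:

[[1, 6, 7, 8, 9], [2, 3, 4, 10], [5]]


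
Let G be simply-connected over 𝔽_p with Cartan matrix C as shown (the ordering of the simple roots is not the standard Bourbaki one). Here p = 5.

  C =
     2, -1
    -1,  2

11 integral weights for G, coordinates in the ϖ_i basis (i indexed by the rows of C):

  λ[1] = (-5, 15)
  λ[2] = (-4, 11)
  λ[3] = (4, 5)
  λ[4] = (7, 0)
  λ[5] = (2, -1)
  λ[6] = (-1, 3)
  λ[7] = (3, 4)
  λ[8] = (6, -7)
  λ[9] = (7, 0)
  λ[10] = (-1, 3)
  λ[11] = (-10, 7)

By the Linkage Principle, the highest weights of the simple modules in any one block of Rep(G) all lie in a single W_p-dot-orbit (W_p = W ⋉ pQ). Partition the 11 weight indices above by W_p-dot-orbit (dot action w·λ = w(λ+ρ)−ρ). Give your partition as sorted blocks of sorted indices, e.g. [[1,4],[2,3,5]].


C ↔ A_2 under row/col permutation; |W(A_2)| = 6.

W_5-reps of the 11 weights in Ā_5 (same 2-coord order as C):

  1: (1, 3)
  2: (2, 2)
  3: (0, 1)
  4: (1, 3)
  5: (3, 0)
  6: (0, 4)
  7: (0, 1)
  8: (1, 3)
  9: (1, 3)
  10: (0, 4)
  11: (1, 3)

Linkage partition of the 11 weights (5 classes, p=5):

[[1, 4, 8, 9, 11], [2], [3, 7], [5], [6, 10]]


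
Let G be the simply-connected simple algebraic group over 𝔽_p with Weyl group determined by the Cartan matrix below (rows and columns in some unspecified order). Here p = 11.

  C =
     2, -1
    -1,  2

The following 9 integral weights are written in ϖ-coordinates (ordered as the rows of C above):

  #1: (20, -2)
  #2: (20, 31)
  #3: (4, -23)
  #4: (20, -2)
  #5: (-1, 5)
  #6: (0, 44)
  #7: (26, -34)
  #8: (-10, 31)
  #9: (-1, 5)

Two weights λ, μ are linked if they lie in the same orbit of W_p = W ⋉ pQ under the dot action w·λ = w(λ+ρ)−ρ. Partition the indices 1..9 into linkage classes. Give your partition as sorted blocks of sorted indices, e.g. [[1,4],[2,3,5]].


Dynkin diagram of C (from the 2 off-diagonal −1 entries): A_2.

Alcove-folded reps (p=11, 9 weights, presented ϖ-order):

  [1] (1, 9)
  [2] (1, 9)
  [3] (0, 6)
  [4] (1, 9)
  [5] (0, 6)
  [6] (1, 9)
  [7] (0, 6)
  [8] (1, 9)
  [9] (0, 6)

Grouping the 9 weights by Ā_11-representative: 2 linkage classes.

[[1, 2, 4, 6, 8], [3, 5, 7, 9]]


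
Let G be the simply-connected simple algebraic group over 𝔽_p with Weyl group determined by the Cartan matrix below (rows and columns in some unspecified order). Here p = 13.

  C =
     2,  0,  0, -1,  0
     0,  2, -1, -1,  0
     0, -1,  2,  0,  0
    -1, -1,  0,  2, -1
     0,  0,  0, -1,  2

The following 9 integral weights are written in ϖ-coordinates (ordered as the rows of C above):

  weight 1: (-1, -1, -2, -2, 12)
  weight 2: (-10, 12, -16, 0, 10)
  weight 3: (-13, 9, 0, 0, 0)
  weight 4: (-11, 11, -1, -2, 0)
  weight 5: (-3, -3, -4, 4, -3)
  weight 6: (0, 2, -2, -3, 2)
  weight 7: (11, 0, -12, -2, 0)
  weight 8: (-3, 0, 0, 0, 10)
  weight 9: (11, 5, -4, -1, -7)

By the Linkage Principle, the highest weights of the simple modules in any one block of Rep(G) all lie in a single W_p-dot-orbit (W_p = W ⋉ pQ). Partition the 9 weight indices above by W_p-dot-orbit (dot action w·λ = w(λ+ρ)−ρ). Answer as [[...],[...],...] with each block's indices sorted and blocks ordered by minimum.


Type D_5, rank 5, |W|=1920; reorder rows/cols to standard.

λ_j+ρ reflected into Ā_13 (⟨·,θ^∨⟩≤13); 5-tuples as given:

  λ_1+ρ ↦ (1, 1, 0, 0, 10) · λ_2+ρ ↦ (1, 0, 1, 1, 1) · λ_3+ρ ↦ (1, 1, 0, 0, 10) · λ_4+ρ ↦ (1, 1, 0, 0, 10) · λ_5+ρ ↦ (1, 0, 1, 1, 1) · λ_6+ρ ↦ (1, 0, 1, 1, 1) · λ_7+ρ ↦ (1, 1, 0, 0, 10) · λ_8+ρ ↦ (1, 1, 0, 0, 10) · λ_9+ρ ↦ (6, 0, 2, 1, 0)

These 9 weights hit 3 W_13-dot-orbits; sizes (5, 3, 1):

[[1, 3, 4, 7, 8], [2, 5, 6], [9]]


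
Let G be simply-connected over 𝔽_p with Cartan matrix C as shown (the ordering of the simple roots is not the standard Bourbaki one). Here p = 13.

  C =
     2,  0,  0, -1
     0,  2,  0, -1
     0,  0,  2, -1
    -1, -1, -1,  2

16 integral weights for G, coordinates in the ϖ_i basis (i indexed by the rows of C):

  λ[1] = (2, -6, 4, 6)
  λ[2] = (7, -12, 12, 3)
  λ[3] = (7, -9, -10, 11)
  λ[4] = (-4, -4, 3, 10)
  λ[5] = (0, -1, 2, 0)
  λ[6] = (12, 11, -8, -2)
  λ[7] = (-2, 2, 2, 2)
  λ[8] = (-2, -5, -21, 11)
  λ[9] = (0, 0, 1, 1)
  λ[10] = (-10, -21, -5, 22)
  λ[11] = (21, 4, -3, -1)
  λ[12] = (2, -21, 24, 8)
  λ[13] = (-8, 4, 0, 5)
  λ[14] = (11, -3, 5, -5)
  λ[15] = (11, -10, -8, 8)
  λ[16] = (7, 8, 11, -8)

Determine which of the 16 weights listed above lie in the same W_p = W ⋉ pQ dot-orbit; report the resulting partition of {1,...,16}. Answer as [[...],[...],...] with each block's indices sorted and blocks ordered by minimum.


Root system D_4: the 4×4 matrix C matches after relabeling.

W_13-reps of the 16 weights in Ā_13 (same 4-coord order as C):

  λ_1+ρ ↦ (1, 3, 3, 2) · λ_2+ρ ↦ (4, 1, 1, 0) · λ_3+ρ ↦ (1, 1, 2, 2) · λ_4+ρ ↦ (1, 1, 2, 2) · λ_5+ρ ↦ (1, 0, 3, 1) · λ_6+ρ ↦ (1, 0, 3, 1) · λ_7+ρ ↦ (1, 3, 3, 2) · λ_8+ρ ↦ (4, 1, 1, 0) · λ_9+ρ ↦ (1, 1, 2, 2) · λ_10+ρ ↦ (6, 3, 1, 0) · λ_11+ρ ↦ (1, 0, 3, 1) · λ_12+ρ ↦ (1, 0, 3, 1) · λ_13+ρ ↦ (6, 4, 0, 1) · λ_14+ρ ↦ (6, 4, 0, 1) · λ_15+ρ ↦ (4, 1, 1, 0) · λ_16+ρ ↦ (1, 0, 3, 1)

These 16 weights hit 6 W_13-dot-orbits; sizes (2, 3, 3, 5, 1, 2):

[[1, 7], [2, 8, 15], [3, 4, 9], [5, 6, 11, 12, 16], [10], [13, 14]]


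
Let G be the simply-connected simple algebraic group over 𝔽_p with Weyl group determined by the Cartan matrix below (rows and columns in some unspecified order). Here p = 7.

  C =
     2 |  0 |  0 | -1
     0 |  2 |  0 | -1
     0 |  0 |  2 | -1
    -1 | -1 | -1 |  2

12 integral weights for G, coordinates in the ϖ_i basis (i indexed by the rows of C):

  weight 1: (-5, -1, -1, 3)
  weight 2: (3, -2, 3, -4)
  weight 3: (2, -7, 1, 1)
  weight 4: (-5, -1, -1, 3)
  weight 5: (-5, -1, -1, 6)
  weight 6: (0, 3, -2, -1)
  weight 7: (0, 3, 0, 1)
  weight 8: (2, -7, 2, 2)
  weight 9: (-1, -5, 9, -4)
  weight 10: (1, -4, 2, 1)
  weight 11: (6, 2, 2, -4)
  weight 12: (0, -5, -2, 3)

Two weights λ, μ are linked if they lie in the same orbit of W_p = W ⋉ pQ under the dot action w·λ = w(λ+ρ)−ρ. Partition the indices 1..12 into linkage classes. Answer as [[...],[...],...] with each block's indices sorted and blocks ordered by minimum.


Root system D_4: the 4×4 matrix C matches after relabeling.

Each λ_j+ρ reduced to Ā_7; 4-tuples below use C's row order:

  1: (4, 0, 0, 0);  2: (0, 3, 0, 1);  3: (1, 2, 2, 1);  4: (4, 0, 0, 0);  5: (4, 0, 0, 0);  6: (0, 3, 0, 1);  7: (0, 3, 0, 1);  8: (0, 3, 0, 1);  9: (4, 0, 0, 0);  10: (1, 2, 2, 1);  11: (4, 0, 0, 0);  12: (0, 3, 0, 1)

Linkage partition of the 12 weights (3 classes, p=7):

[[1, 4, 5, 9, 11], [2, 6, 7, 8, 12], [3, 10]]


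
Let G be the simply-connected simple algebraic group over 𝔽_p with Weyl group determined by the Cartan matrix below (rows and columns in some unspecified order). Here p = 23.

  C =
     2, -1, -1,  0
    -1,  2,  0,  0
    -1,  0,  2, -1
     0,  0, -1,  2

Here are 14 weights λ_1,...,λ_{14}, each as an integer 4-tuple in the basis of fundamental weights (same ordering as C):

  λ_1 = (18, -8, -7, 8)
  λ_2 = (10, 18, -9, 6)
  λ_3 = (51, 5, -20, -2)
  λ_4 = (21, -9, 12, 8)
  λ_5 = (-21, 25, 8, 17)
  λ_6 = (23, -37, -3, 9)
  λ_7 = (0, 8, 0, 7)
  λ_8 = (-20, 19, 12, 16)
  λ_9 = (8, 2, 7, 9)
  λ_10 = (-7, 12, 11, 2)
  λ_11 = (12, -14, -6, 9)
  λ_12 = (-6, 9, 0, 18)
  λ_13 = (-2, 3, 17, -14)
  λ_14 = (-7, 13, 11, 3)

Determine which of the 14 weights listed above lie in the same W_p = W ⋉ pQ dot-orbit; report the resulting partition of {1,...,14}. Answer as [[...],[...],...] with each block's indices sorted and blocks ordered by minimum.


A_4 Cartan matrix, 4 simple roots permuted; ρ=(1,1,1,1).

Each λ_j+ρ reduced to Ā_23; 4-tuples below use C's row order:

  λ_1 → (6, 7, 6, 3)
  λ_2 → (3, 12, 1, 6)
  λ_3 → (6, 7, 6, 3)
  λ_4 → (1, 9, 1, 8)
  λ_5 → (5, 4, 8, 3)
  λ_6 → (1, 9, 1, 8)
  λ_7 → (1, 9, 1, 8)
  λ_8 → (6, 7, 6, 3)
  λ_9 → (5, 4, 8, 3)
  λ_10 → (6, 7, 6, 3)
  λ_11 → (5, 8, 0, 5)
  λ_12 → (1, 3, 4, 13)
  λ_13 → (1, 3, 4, 13)
  λ_14 → (6, 7, 6, 3)

Grouping the 14 weights by Ā_23-representative: 6 linkage classes.

[[1, 3, 8, 10, 14], [2], [4, 6, 7], [5, 9], [11], [12, 13]]


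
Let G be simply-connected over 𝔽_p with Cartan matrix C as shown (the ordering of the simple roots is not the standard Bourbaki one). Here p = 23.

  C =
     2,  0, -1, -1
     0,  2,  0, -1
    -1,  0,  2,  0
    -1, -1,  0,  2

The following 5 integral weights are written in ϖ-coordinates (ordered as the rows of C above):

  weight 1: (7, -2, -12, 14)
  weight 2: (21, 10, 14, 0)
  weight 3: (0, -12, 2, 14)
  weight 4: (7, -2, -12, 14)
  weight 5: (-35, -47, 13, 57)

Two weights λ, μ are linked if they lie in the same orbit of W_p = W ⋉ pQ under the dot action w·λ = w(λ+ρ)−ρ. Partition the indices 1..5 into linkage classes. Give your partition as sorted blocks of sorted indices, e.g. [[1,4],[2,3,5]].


Root system A_4: the 4×4 matrix C matches after relabeling.

λ_j+ρ reflected into Ā_23 (⟨·,θ^∨⟩≤23); 4-tuples as given:

  λ_1+ρ ↦ (3, 1, 8, 11)
  λ_2+ρ ↦ (3, 1, 8, 11)
  λ_3+ρ ↦ (1, 11, 3, 4)
  λ_4+ρ ↦ (3, 1, 8, 11)
  λ_5+ρ ↦ (3, 1, 8, 11)

2 distinct reps among the 5 weights ⇒ 2 W_23-linkage classes:

[[1, 2, 4, 5], [3]]


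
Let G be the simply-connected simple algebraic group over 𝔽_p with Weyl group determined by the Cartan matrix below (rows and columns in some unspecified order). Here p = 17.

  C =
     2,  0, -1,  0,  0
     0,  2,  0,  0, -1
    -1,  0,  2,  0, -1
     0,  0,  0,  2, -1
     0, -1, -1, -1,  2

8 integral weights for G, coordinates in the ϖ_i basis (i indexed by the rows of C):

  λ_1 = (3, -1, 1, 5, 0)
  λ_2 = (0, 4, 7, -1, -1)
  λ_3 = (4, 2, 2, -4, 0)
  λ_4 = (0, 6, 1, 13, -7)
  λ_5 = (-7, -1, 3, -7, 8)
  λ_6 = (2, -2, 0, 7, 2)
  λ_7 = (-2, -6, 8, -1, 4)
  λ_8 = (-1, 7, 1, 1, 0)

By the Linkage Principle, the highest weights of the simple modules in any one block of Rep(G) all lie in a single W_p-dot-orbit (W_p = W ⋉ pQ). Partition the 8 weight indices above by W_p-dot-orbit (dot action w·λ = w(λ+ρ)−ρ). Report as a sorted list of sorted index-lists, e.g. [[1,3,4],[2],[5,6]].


Cartan matrix: type D_5 (|W|=1920); un-permuting the 5 rows.

Alcove-folded reps (p=17, 8 weights, presented ϖ-order):

  λ_1+ρ ↦ (4, 0, 2, 6, 1);  λ_2+ρ ↦ (1, 5, 3, 0, 0);  λ_3+ρ ↦ (5, 1, 1, 1, 2);  λ_4+ρ ↦ (3, 1, 0, 8, 2);  λ_5+ρ ↦ (4, 0, 2, 6, 1);  λ_6+ρ ↦ (3, 1, 0, 8, 2);  λ_7+ρ ↦ (1, 5, 3, 0, 0);  λ_8+ρ ↦ (0, 8, 2, 2, 1)

Linkage partition of the 8 weights (5 classes, p=17):

[[1, 5], [2, 7], [3], [4, 6], [8]]


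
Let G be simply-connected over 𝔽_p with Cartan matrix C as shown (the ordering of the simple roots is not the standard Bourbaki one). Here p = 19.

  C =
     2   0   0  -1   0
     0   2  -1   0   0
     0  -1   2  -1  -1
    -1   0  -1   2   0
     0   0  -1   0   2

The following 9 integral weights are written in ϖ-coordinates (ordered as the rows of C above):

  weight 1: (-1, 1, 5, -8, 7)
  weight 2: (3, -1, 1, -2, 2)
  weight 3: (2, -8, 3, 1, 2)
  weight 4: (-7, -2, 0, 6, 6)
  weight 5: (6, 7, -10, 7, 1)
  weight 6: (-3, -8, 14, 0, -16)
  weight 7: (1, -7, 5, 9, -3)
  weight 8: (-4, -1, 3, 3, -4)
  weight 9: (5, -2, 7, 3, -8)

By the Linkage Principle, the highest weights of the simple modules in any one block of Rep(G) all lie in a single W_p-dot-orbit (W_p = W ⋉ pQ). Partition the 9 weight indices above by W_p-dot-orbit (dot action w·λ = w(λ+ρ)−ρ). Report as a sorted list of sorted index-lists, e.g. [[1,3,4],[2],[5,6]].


C ↔ D_5 under row/col permutation; |W(D_5)| = 1920.

Folding the 9 weights λ_j+ρ into Ā_19 (reps in the given 5-coord order):

  λ_1+ρ ↦ (6, 1, 0, 1, 7);  λ_2+ρ ↦ (3, 0, 1, 1, 3);  λ_3+ρ ↦ (2, 4, 2, 1, 0);  λ_4+ρ ↦ (6, 1, 0, 1, 7);  λ_5+ρ ↦ (6, 1, 0, 1, 7);  λ_6+ρ ↦ (6, 1, 0, 1, 7);  λ_7+ρ ↦ (2, 4, 2, 1, 0);  λ_8+ρ ↦ (3, 0, 1, 1, 3);  λ_9+ρ ↦ (6, 1, 0, 1, 7)

Linkage partition of the 9 weights (3 classes, p=19):

[[1, 4, 5, 6, 9], [2, 8], [3, 7]]


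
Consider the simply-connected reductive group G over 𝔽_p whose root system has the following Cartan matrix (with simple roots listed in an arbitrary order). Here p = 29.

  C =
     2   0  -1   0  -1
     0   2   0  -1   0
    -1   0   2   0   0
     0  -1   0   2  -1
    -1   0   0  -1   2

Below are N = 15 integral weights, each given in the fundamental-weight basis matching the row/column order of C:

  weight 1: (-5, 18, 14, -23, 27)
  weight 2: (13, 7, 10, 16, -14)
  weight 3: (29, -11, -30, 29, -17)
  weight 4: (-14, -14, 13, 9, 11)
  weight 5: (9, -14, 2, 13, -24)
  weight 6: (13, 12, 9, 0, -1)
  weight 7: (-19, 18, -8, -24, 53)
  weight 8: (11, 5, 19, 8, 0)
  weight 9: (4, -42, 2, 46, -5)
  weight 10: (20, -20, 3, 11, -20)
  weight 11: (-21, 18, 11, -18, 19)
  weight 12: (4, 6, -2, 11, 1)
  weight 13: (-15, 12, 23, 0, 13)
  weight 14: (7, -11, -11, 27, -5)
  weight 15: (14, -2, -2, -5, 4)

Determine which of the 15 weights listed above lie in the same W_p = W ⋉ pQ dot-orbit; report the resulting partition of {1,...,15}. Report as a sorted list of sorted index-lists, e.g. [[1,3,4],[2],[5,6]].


C ↔ A_5 under row/col permutation; |W(A_5)| = 720.

W_29-reps of the 15 weights in Ā_29 (same 5-coord order as C):

  1: (4, 7, 1, 12, 2);  2: (1, 0, 3, 4, 13);  3: (14, 4, 1, 1, 0);  4: (9, 9, 1, 1, 3);  5: (9, 9, 1, 1, 3);  6: (14, 4, 1, 1, 0);  7: (0, 16, 4, 2, 4);  8: (9, 9, 1, 1, 3);  9: (4, 7, 1, 12, 2);  10: (4, 7, 1, 12, 2);  11: (5, 2, 3, 0, 12);  12: (4, 7, 1, 12, 2);  13: (14, 4, 1, 1, 0);  14: (4, 7, 1, 12, 2);  15: (14, 4, 1, 1, 0)

6 distinct reps among the 15 weights ⇒ 6 W_29-linkage classes:

[[1, 9, 10, 12, 14], [2], [3, 6, 13, 15], [4, 5, 8], [7], [11]]


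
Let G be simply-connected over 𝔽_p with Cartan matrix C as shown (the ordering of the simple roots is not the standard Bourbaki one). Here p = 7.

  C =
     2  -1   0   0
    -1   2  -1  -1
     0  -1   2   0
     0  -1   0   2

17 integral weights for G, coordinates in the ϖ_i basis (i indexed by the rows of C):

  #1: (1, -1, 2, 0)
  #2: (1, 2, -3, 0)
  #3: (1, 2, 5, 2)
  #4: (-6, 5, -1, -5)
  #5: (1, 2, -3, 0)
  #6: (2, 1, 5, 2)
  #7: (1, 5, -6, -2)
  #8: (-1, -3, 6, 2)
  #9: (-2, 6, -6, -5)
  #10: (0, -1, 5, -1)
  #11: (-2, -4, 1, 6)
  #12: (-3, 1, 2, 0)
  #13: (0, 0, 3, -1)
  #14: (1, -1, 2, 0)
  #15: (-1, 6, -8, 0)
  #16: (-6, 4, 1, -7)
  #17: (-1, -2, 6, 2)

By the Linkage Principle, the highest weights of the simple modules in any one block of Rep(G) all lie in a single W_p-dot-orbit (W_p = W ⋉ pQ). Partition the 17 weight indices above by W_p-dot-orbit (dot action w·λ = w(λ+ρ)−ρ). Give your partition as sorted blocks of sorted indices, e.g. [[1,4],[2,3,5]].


C ↔ D_4 under row/col permutation; |W(D_4)| = 192.

Each λ_j+ρ reduced to Ā_7; 4-tuples below use C's row order:

  [1] (2, 0, 3, 1)
  [2] (2, 1, 2, 1)
  [3] (2, 1, 2, 1)
  [4] (2, 0, 3, 1)
  [5] (2, 1, 2, 1)
  [6] (2, 1, 1, 2)
  [7] (1, 1, 4, 0)
  [8] (1, 1, 4, 0)
  [9] (2, 1, 2, 1)
  [10] (1, 0, 6, 0)
  [11] (2, 1, 1, 2)
  [12] (2, 0, 3, 1)
  [13] (1, 1, 4, 0)
  [14] (2, 0, 3, 1)
  [15] (1, 0, 6, 0)
  [16] (1, 1, 4, 0)
  [17] (1, 1, 4, 0)

Grouping the 17 weights by Ā_7-representative: 5 linkage classes.

[[1, 4, 12, 14], [2, 3, 5, 9], [6, 11], [7, 8, 13, 16, 17], [10, 15]]


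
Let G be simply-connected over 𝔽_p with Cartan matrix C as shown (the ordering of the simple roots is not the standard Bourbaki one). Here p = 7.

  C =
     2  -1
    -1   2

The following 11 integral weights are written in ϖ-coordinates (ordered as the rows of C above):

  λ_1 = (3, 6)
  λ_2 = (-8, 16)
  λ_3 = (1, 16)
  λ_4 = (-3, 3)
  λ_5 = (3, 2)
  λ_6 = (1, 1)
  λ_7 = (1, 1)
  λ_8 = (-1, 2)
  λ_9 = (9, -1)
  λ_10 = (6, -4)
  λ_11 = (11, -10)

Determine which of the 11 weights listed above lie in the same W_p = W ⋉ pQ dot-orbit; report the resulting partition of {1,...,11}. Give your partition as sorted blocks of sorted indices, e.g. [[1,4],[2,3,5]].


Root system A_2: the 2×2 matrix C matches after relabeling.

λ_j+ρ reflected into Ā_7 (⟨·,θ^∨⟩≤7); 2-tuples as given:

  λ_1+ρ ↦ (0, 3);  λ_2+ρ ↦ (0, 3);  λ_3+ρ ↦ (2, 2);  λ_4+ρ ↦ (2, 2);  λ_5+ρ ↦ (4, 3);  λ_6+ρ ↦ (2, 2);  λ_7+ρ ↦ (2, 2);  λ_8+ρ ↦ (0, 3);  λ_9+ρ ↦ (4, 3);  λ_10+ρ ↦ (4, 3);  λ_11+ρ ↦ (2, 2)

These 11 weights hit 3 W_7-dot-orbits; sizes (3, 5, 3):

[[1, 2, 8], [3, 4, 6, 7, 11], [5, 9, 10]]


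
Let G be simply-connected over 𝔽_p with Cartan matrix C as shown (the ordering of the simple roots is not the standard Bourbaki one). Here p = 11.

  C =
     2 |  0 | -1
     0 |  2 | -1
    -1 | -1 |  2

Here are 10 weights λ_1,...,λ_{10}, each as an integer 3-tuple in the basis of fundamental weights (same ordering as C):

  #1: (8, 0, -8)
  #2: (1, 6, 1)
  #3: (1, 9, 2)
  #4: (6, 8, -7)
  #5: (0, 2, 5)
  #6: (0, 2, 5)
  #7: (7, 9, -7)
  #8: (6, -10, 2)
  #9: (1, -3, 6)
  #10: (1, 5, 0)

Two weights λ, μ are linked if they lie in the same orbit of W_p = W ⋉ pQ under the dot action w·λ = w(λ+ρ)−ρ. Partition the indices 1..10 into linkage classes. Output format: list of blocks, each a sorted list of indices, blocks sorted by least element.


Dynkin diagram of C (from the 4 off-diagonal −1 entries): A_3.

Alcove-folded reps (p=11, 10 weights, presented ϖ-order):

  λ_1 → (2, 6, 1)
  λ_2 → (2, 7, 2)
  λ_3 → (2, 6, 1)
  λ_4 → (1, 3, 6)
  λ_5 → (1, 3, 6)
  λ_6 → (1, 3, 6)
  λ_7 → (1, 3, 6)
  λ_8 → (1, 3, 6)
  λ_9 → (2, 2, 5)
  λ_10 → (2, 6, 1)

Grouping the 10 weights by Ā_11-representative: 4 linkage classes.

[[1, 3, 10], [2], [4, 5, 6, 7, 8], [9]]


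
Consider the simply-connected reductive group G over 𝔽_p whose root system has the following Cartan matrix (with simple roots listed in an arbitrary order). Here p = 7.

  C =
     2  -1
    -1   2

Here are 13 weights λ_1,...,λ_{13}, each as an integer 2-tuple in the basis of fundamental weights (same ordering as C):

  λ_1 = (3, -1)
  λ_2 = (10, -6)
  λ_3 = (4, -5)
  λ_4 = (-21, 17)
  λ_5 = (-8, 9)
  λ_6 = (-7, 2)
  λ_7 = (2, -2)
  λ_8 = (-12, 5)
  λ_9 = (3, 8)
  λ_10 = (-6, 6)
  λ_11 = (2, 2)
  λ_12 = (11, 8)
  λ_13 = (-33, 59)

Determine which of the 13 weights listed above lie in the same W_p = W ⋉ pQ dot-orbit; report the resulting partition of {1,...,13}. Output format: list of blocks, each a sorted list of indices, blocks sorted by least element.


Dynkin diagram of C (from the 2 off-diagonal −1 entries): A_2.

λ_j+ρ reflected into Ā_7 (⟨·,θ^∨⟩≤7); 2-tuples as given:

  λ_1+ρ ↦ (4, 0)
  λ_2+ρ ↦ (2, 1)
  λ_3+ρ ↦ (1, 4)
  λ_4+ρ ↦ (2, 1)
  λ_5+ρ ↦ (4, 0)
  λ_6+ρ ↦ (3, 3)
  λ_7+ρ ↦ (2, 1)
  λ_8+ρ ↦ (2, 1)
  λ_9+ρ ↦ (2, 1)
  λ_10+ρ ↦ (5, 2)
  λ_11+ρ ↦ (3, 3)
  λ_12+ρ ↦ (5, 2)
  λ_13+ρ ↦ (4, 0)

Partition of {1..13} into 5 W_7-dot-orbits:

[[1, 5, 13], [2, 4, 7, 8, 9], [3], [6, 11], [10, 12]]


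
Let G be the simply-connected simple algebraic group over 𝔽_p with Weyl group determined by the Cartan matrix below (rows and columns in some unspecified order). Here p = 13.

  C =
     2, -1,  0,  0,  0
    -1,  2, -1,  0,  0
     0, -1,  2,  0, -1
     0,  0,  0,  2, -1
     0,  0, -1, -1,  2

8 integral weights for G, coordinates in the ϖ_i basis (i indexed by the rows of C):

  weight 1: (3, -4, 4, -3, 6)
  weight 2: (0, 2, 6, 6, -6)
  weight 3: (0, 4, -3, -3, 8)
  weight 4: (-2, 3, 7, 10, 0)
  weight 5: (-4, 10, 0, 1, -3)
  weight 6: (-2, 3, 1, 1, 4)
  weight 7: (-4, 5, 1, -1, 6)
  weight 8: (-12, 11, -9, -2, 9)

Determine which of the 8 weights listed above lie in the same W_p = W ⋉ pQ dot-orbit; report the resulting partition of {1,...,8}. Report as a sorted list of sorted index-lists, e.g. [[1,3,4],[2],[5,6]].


Type A_5, rank 5, |W|=720; reorder rows/cols to standard.

Each λ_j+ρ reduced to Ā_13; 5-tuples below use C's row order:

    λ_1+ρ ↦ (1, 3, 2, 2, 5)
    λ_2+ρ ↦ (1, 3, 2, 2, 5)
    λ_3+ρ ↦ (1, 3, 2, 2, 5)
    λ_4+ρ ↦ (3, 7, 1, 0, 1)
    λ_5+ρ ↦ (3, 7, 1, 0, 1)
    λ_6+ρ ↦ (1, 3, 2, 2, 5)
    λ_7+ρ ↦ (1, 3, 2, 2, 5)
    λ_8+ρ ↦ (3, 7, 1, 0, 1)

Partition of {1..8} into 2 W_13-dot-orbits:

[[1, 2, 3, 6, 7], [4, 5, 8]]


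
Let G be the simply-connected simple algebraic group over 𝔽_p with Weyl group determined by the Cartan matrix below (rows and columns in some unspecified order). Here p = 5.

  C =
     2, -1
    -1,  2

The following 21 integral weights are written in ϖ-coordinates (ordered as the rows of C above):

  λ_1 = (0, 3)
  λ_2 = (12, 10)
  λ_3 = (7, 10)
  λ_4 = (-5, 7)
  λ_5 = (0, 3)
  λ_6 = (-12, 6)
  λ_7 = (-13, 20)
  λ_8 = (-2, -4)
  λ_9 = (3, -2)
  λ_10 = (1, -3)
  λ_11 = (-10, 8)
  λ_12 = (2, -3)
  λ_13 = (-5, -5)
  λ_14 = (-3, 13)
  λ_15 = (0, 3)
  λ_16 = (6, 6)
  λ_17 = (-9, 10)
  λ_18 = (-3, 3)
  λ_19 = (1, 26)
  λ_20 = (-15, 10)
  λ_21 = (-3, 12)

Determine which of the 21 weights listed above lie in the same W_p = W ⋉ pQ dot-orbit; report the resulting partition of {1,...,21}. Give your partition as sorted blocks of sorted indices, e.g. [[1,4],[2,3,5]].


Dynkin diagram of C (from the 2 off-diagonal −1 entries): A_2.

Each λ_j+ρ reduced to Ā_5; 2-tuples below use C's row order:

    [1] (1, 4)
    [2] (3, 1)
    [3] (1, 1)
    [4] (1, 1)
    [5] (1, 4)
    [6] (1, 1)
    [7] (1, 1)
    [8] (3, 1)
    [9] (3, 1)
    [10] (0, 2)
    [11] (1, 4)
    [12] (1, 2)
    [13] (1, 1)
    [14] (1, 2)
    [15] (1, 4)
    [16] (2, 2)
    [17] (1, 2)
    [18] (2, 2)
    [19] (1, 2)
    [20] (3, 1)
    [21] (2, 2)

Partition of {1..21} into 6 W_5-dot-orbits:

[[1, 5, 11, 15], [2, 8, 9, 20], [3, 4, 6, 7, 13], [10], [12, 14, 17, 19], [16, 18, 21]]


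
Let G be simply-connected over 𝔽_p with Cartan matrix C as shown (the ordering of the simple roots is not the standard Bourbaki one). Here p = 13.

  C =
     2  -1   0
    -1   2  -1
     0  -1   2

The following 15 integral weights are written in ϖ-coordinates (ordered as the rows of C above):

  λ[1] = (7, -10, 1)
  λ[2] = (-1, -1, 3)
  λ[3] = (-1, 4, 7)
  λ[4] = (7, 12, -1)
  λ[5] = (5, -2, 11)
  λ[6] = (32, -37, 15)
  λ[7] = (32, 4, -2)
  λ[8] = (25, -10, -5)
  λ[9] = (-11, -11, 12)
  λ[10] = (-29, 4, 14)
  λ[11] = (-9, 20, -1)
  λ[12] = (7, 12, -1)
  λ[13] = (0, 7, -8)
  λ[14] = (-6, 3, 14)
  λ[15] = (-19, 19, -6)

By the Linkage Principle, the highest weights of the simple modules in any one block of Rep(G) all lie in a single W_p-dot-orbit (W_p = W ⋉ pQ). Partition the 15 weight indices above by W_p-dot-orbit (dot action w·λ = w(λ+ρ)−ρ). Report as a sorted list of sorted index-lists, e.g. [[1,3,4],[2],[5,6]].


C ↔ A_3 under row/col permutation; |W(A_3)| = 24.

Alcove-folded reps (p=13, 15 weights, presented ϖ-order):

    [1] (1, 1, 7)
    [2] (0, 0, 4)
    [3] (0, 5, 8)
    [4] (0, 5, 8)
    [5] (1, 1, 7)
    [6] (3, 3, 0)
    [7] (1, 1, 7)
    [8] (0, 0, 4)
    [9] (3, 3, 0)
    [10] (6, 2, 3)
    [11] (0, 5, 8)
    [12] (0, 5, 8)
    [13] (1, 1, 7)
    [14] (1, 1, 7)
    [15] (6, 2, 3)

5 distinct reps among the 15 weights ⇒ 5 W_13-linkage classes:

[[1, 5, 7, 13, 14], [2, 8], [3, 4, 11, 12], [6, 9], [10, 15]]


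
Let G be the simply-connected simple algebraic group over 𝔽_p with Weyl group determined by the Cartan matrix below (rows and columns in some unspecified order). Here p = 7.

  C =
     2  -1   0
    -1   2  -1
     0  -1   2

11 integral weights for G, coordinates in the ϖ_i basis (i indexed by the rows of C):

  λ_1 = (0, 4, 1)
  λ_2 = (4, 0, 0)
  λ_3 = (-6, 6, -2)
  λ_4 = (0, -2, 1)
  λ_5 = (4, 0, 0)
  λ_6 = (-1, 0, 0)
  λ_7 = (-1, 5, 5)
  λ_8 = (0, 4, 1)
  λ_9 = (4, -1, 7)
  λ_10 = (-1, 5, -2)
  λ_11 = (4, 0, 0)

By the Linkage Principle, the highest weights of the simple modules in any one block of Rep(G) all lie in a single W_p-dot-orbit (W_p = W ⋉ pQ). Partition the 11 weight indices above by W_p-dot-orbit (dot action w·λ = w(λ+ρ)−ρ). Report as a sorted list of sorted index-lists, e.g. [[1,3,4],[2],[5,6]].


Root system A_3: the 3×3 matrix C matches after relabeling.

Each λ_j+ρ reduced to Ā_7; 3-tuples below use C's row order:

    [1] (0, 5, 1)
    [2] (5, 1, 1)
    [3] (5, 1, 1)
    [4] (0, 1, 1)
    [5] (5, 1, 1)
    [6] (0, 1, 1)
    [7] (5, 1, 1)
    [8] (0, 5, 1)
    [9] (0, 1, 1)
    [10] (0, 5, 1)
    [11] (5, 1, 1)

Partition of {1..11} into 3 W_7-dot-orbits:

[[1, 8, 10], [2, 3, 5, 7, 11], [4, 6, 9]]


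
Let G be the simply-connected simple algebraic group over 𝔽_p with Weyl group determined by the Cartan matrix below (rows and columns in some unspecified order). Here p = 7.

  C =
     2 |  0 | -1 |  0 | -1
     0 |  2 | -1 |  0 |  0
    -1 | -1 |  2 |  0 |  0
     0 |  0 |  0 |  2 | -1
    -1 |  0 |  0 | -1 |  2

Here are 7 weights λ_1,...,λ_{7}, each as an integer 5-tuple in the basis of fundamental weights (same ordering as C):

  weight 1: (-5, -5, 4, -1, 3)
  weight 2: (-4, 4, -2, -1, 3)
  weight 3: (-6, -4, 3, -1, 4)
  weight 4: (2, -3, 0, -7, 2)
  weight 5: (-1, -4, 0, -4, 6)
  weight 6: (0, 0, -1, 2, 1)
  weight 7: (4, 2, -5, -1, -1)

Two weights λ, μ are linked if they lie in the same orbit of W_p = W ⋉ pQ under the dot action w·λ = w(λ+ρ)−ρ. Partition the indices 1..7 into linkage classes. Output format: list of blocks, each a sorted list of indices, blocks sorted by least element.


Cartan matrix: type A_5 (|W|=720); un-permuting the 5 rows.

Alcove-folded reps (p=7, 7 weights, presented ϖ-order):

  λ_1+ρ ↦ (1, 1, 3, 0, 0);  λ_2+ρ ↦ (1, 1, 3, 0, 0);  λ_3+ρ ↦ (1, 1, 3, 0, 0);  λ_4+ρ ↦ (1, 1, 0, 3, 2);  λ_5+ρ ↦ (2, 0, 0, 2, 2);  λ_6+ρ ↦ (1, 1, 0, 3, 2);  λ_7+ρ ↦ (1, 1, 3, 0, 0)

Linkage partition of the 7 weights (3 classes, p=7):

[[1, 2, 3, 7], [4, 6], [5]]


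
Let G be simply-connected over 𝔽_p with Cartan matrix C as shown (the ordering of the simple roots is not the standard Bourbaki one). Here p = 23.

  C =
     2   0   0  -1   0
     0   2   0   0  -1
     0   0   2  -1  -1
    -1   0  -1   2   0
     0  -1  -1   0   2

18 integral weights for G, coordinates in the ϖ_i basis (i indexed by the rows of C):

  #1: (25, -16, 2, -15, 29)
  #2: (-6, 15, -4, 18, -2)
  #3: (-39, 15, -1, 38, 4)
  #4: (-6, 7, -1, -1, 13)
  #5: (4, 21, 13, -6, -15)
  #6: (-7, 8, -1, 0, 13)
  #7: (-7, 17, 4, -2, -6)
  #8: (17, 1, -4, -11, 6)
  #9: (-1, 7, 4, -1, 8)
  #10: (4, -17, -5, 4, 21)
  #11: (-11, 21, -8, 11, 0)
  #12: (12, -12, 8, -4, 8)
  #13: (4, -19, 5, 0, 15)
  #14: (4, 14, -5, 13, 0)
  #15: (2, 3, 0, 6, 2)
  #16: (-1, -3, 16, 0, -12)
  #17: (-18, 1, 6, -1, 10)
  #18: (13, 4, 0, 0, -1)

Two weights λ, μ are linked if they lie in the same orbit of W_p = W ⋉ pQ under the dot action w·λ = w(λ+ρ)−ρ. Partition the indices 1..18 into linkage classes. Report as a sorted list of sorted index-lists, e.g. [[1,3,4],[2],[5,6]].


Root system A_5: the 5×5 matrix C matches after relabeling.

W_23-reps of the 18 weights in Ā_23 (same 5-coord order as C):

  λ_1+ρ ↦ (3, 4, 1, 7, 3) · λ_2+ρ ↦ (3, 4, 1, 7, 3) · λ_3+ρ ↦ (14, 5, 1, 1, 0) · λ_4+ρ ↦ (0, 8, 5, 0, 9) · λ_5+ρ ↦ (0, 8, 5, 0, 9) · λ_6+ρ ↦ (0, 8, 5, 0, 9) · λ_7+ρ ↦ (0, 11, 4, 1, 2) · λ_8+ρ ↦ (5, 4, 4, 3, 2) · λ_9+ρ ↦ (0, 8, 5, 0, 9) · λ_10+ρ ↦ (0, 11, 4, 1, 2) · λ_11+ρ ↦ (0, 11, 4, 1, 2) · λ_12+ρ ↦ (5, 4, 4, 3, 2) · λ_13+ρ ↦ (0, 11, 4, 1, 2) · λ_14+ρ ↦ (3, 4, 1, 7, 3) · λ_15+ρ ↦ (3, 4, 1, 7, 3) · λ_16+ρ ↦ (0, 11, 4, 1, 2) · λ_17+ρ ↦ (0, 2, 10, 7, 1) · λ_18+ρ ↦ (14, 5, 1, 1, 0)

Linkage partition of the 18 weights (6 classes, p=23):

[[1, 2, 14, 15], [3, 18], [4, 5, 6, 9], [7, 10, 11, 13, 16], [8, 12], [17]]


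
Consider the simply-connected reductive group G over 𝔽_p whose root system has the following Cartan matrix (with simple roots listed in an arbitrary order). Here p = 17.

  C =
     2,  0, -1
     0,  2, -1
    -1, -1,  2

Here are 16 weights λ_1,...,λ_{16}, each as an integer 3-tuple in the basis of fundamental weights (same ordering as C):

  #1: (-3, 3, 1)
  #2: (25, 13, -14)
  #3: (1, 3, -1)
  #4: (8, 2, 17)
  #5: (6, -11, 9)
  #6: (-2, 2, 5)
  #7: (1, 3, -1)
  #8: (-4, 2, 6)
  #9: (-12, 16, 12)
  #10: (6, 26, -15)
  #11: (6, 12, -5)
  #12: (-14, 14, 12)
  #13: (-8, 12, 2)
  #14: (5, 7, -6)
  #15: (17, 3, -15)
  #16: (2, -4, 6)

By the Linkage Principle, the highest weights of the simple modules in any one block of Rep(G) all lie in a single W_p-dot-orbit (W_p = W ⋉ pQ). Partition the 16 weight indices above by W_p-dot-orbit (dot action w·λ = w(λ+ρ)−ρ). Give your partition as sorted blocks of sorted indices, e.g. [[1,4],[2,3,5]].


Cartan matrix: type A_3 (|W|=24); un-permuting the 3 rows.

Ā_17 reps of the 16 weights (A_3, coords as presented):

  λ_1 → (2, 4, 0);  λ_2 → (3, 9, 4);  λ_3 → (2, 4, 0);  λ_4 → (3, 9, 4);  λ_5 → (7, 10, 0);  λ_6 → (1, 3, 5);  λ_7 → (2, 4, 0);  λ_8 → (3, 3, 4);  λ_9 → (2, 4, 0);  λ_10 → (3, 3, 4);  λ_11 → (3, 9, 4);  λ_12 → (2, 4, 0);  λ_13 → (3, 9, 4);  λ_14 → (1, 3, 5);  λ_15 → (3, 9, 4);  λ_16 → (3, 3, 4)

Linkage partition of the 16 weights (5 classes, p=17):

[[1, 3, 7, 9, 12], [2, 4, 11, 13, 15], [5], [6, 14], [8, 10, 16]]


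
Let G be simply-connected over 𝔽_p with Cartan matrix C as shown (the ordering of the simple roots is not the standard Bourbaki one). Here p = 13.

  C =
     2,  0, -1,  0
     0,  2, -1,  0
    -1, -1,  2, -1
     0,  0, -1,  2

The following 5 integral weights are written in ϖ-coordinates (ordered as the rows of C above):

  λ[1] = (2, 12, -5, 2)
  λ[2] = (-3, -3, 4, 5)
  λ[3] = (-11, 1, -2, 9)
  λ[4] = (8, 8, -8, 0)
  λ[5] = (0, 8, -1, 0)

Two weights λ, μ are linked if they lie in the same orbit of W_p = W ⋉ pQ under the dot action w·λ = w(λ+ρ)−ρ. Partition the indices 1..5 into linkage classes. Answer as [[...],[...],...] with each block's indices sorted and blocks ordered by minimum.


Root system D_4: the 4×4 matrix C matches after relabeling.

Each λ_j+ρ reduced to Ā_13; 4-tuples below use C's row order:

  1: (1, 9, 0, 1) · 2: (2, 2, 1, 6) · 3: (1, 9, 0, 1) · 4: (2, 2, 1, 6) · 5: (1, 9, 0, 1)

Partition of {1..5} into 2 W_13-dot-orbits:

[[1, 3, 5], [2, 4]]


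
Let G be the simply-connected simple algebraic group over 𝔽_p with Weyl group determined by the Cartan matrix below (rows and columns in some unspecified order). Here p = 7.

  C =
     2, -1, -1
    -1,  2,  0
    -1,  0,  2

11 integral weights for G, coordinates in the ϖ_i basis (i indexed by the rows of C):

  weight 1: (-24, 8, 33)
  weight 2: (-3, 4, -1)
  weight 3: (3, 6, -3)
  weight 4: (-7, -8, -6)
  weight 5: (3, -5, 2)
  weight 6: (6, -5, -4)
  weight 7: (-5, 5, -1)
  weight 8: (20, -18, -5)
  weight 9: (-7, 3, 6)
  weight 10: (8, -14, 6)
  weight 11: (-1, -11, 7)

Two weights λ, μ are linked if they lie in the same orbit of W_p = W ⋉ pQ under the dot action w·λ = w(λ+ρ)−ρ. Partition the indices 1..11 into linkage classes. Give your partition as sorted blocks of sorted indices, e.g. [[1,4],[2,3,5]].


Type A_3, rank 3, |W|=24; reorder rows/cols to standard.

W_7-reps of the 11 weights in Ā_7 (same 3-coord order as C):

    1: (4, 2, 1)
    2: (0, 3, 2)
    3: (0, 3, 2)
    4: (4, 2, 0)
    5: (0, 4, 3)
    6: (0, 4, 3)
    7: (0, 2, 4)
    8: (0, 4, 3)
    9: (4, 2, 1)
    10: (0, 2, 4)
    11: (4, 2, 0)

The 11 indices split into 5 linkage classes (same alcove rep ⇔ same W_7-dot-orbit):

[[1, 9], [2, 3], [4, 11], [5, 6, 8], [7, 10]]


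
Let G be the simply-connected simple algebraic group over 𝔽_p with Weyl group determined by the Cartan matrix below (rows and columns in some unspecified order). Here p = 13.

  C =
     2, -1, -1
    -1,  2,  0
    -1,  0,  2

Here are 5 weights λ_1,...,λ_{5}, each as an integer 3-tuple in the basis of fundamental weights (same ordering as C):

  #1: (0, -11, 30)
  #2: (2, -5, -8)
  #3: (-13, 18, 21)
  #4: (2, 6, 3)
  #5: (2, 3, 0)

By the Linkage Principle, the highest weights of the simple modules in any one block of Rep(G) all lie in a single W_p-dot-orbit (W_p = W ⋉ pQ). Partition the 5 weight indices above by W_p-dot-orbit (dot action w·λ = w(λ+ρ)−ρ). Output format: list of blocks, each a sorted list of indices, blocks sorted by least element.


Type A_3, rank 3, |W|=24; reorder rows/cols to standard.

Each λ_j+ρ reduced to Ā_13; 3-tuples below use C's row order:

  [1] (3, 4, 1) · [2] (3, 4, 1) · [3] (3, 6, 3) · [4] (3, 6, 3) · [5] (3, 4, 1)

Partition of {1..5} into 2 W_13-dot-orbits:

[[1, 2, 5], [3, 4]]


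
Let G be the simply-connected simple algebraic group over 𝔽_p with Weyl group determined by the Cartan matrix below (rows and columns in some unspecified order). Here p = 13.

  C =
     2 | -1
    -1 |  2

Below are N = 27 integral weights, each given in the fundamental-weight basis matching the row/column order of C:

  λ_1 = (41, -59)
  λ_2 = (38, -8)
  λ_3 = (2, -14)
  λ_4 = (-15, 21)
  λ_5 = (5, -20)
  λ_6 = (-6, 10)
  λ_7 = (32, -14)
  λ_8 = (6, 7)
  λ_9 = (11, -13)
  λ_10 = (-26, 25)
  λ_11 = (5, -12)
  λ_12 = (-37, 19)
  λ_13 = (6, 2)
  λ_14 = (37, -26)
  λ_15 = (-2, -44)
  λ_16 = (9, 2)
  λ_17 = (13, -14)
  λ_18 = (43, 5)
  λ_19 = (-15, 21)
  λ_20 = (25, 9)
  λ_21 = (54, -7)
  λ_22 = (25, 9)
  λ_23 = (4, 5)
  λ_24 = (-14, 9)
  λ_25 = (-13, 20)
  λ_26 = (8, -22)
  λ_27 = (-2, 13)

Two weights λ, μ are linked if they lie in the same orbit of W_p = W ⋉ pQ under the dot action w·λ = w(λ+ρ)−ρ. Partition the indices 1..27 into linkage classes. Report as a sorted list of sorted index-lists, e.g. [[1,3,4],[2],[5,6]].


Cartan matrix: type A_2 (|W|=6); un-permuting the 2 rows.

W_13-reps of the 27 weights in Ā_13 (same 2-coord order as C):

    λ_1 → (7, 3)
    λ_2 → (7, 0)
    λ_3 → (10, 3)
    λ_4 → (4, 1)
    λ_5 → (7, 0)
    λ_6 → (5, 6)
    λ_7 → (7, 0)
    λ_8 → (5, 6)
    λ_9 → (0, 12)
    λ_10 → (0, 12)
    λ_11 → (5, 6)
    λ_12 → (7, 3)
    λ_13 → (7, 3)
    λ_14 → (0, 12)
    λ_15 → (4, 1)
    λ_16 → (10, 3)
    λ_17 → (0, 12)
    λ_18 → (5, 6)
    λ_19 → (4, 1)
    λ_20 → (10, 3)
    λ_21 → (7, 3)
    λ_22 → (10, 3)
    λ_23 → (5, 6)
    λ_24 → (10, 3)
    λ_25 → (4, 1)
    λ_26 → (4, 1)
    λ_27 → (0, 12)

These 27 weights hit 6 W_13-dot-orbits; sizes (4, 3, 5, 5, 5, 5):

[[1, 12, 13, 21], [2, 5, 7], [3, 16, 20, 22, 24], [4, 15, 19, 25, 26], [6, 8, 11, 18, 23], [9, 10, 14, 17, 27]]
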